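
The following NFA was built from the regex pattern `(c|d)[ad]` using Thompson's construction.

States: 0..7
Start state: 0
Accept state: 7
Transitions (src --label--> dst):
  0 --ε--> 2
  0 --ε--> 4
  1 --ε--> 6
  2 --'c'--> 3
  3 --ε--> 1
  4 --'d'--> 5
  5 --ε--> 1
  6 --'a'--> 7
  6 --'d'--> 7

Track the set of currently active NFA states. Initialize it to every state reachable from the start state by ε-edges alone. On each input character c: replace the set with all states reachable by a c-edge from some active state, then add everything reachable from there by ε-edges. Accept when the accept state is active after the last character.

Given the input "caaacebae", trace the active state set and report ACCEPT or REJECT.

Answer: REJECT

Trace:
S₀ = ε-closure({0}) = {0,2,4}
'c' @ 1: {1,3,6}
'a' @ 2: {7}  ✓accept
'a' @ 3: {}  — dead — no transitions
rest 'acebae' ignored (set empty)
end set {} — state 7 not in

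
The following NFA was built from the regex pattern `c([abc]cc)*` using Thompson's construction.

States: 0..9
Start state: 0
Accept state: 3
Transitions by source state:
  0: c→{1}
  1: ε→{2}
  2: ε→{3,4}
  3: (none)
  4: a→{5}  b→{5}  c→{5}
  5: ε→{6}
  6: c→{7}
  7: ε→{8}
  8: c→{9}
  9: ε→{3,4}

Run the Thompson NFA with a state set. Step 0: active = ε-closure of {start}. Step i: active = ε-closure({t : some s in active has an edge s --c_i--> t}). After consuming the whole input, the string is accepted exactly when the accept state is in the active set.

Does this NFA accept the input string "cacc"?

start: ε-closure({0}) = {0}
'c' @ 1: {1,2,3,4}  ✓accept
'a' @ 2: {5,6}
'c' @ 3: {7,8}
'c' @ 4: {3,4,9}  ✓accept
end set {3,4,9} — state 3 in

Answer: ACCEPT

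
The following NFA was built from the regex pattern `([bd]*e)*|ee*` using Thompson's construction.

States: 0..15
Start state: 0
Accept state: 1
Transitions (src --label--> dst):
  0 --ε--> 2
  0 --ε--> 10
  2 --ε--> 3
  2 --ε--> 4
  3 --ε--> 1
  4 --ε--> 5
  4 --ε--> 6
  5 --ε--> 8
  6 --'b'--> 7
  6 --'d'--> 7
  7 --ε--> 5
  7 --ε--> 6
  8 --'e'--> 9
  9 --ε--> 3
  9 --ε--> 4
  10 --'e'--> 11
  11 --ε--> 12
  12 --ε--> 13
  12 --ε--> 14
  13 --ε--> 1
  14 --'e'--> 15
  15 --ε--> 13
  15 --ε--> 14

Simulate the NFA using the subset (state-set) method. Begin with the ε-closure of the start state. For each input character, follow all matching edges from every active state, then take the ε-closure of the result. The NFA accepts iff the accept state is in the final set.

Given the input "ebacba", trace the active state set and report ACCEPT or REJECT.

Answer: REJECT

Derivation:
start: ε-closure({0}) = {0,1,2,3,4,5,6,8,10}
'e' @ 1: {1,3,4,5,6,8,9,11,12,13,14}  [accepting]
'b' @ 2: {5,6,7,8}
'a' @ 3: {}  — state set empty
rest 'cba' ignored (set empty)
after full input: {}  (accept=1 not in)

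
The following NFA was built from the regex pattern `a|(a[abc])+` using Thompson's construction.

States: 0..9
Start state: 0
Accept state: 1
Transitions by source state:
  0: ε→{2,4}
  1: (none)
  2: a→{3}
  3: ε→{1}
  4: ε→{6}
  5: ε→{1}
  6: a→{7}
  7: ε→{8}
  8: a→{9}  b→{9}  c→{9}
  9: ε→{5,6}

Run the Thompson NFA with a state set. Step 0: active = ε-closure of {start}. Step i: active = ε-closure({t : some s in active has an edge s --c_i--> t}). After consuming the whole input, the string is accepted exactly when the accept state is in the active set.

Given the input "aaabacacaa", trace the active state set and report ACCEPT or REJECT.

S₀ = ε-closure({0}) = {0,2,4,6}
'a' @ 1: {1,3,7,8}  ✓accept
'a' @ 2: {1,5,6,9}  ✓accept
'a' @ 3: {7,8}
'b' @ 4: {1,5,6,9}  ✓accept
'a' @ 5: {7,8}
'c' @ 6: {1,5,6,9}  ✓accept
'a' @ 7: {7,8}
'c' @ 8: {1,5,6,9}  ✓accept
'a' @ 9: {7,8}
'a' @ 10: {1,5,6,9}  ✓accept
end set {1,5,6,9} — state 1 in

Answer: ACCEPT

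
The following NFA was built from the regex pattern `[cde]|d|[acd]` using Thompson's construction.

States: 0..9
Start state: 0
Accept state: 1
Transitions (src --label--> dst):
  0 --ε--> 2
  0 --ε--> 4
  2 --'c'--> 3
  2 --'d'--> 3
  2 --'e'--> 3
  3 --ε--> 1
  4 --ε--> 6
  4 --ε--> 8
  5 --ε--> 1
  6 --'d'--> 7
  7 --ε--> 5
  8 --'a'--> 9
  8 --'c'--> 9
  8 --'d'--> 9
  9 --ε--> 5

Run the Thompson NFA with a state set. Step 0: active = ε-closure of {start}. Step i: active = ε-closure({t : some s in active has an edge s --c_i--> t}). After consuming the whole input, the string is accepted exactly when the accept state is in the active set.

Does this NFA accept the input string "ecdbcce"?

Answer: REJECT

Steps:
initial (ε-close {0}): {0,2,4,6,8}
'e' @ 1: {1,3}  [accepting]
'c' @ 2: {}  — no active states
rest 'dbcce' ignored (set empty)
final: {}; accept 1 not in set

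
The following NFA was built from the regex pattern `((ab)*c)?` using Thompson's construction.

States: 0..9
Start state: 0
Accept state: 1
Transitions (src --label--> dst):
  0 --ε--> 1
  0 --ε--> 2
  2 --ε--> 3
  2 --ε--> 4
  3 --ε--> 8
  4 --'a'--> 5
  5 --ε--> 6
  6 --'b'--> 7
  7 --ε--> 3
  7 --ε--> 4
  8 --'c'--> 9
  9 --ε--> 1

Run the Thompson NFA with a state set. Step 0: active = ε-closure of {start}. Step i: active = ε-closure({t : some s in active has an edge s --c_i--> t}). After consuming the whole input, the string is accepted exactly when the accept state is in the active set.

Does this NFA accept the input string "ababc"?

start: ε-closure({0}) = {0,1,2,3,4,8}
'a' @ 1: {5,6}
'b' @ 2: {3,4,7,8}
'a' @ 3: {5,6}
'b' @ 4: {3,4,7,8}
'c' @ 5: {1,9}  [accepting]
end set {1,9} — state 1 in

Answer: ACCEPT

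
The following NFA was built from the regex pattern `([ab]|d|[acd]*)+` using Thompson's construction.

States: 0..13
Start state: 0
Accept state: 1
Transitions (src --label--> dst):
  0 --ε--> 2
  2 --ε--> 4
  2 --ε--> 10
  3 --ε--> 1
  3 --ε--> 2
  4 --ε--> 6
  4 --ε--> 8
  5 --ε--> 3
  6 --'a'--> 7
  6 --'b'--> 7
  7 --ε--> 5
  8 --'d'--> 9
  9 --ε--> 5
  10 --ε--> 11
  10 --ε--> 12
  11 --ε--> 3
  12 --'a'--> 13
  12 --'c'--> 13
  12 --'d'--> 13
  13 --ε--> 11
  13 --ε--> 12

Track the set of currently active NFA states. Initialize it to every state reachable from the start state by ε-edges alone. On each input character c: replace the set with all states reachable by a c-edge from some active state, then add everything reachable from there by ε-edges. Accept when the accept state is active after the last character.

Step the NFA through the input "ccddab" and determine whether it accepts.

Answer: ACCEPT

Steps:
start: ε-closure({0}) = {0,1,2,3,4,6,8,10,11,12}
'c' @ 1: {1,2,3,4,6,8,10,11,12,13}  [accepting]
'c' @ 2: {1,2,3,4,6,8,10,11,12,13}  [accepting]
'd' @ 3: {1,2,3,4,5,6,8,9,10,11,12,13}  [accepting]
'd' @ 4: {1,2,3,4,5,6,8,9,10,11,12,13}  [accepting]
'a' @ 5: {1,2,3,4,5,6,7,8,10,11,12,13}  [accepting]
'b' @ 6: {1,2,3,4,5,6,7,8,10,11,12}  [accepting]
after full input: {1,2,3,4,5,6,7,8,10,11,12}  (accept=1 in)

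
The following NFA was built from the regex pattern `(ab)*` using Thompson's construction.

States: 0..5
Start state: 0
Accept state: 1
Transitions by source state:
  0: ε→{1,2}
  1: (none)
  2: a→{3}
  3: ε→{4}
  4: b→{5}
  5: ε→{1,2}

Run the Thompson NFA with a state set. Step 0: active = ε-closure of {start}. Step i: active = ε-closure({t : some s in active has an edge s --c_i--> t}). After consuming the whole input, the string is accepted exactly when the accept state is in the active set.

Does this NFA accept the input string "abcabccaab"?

initial (ε-close {0}): {0,1,2}
'a' @ 1: {3,4}
'b' @ 2: {1,2,5}  [accepting]
'c' @ 3: {}  — dead — no transitions
rest 'abccaab' ignored (set empty)
end set {} — state 1 not in

Answer: REJECT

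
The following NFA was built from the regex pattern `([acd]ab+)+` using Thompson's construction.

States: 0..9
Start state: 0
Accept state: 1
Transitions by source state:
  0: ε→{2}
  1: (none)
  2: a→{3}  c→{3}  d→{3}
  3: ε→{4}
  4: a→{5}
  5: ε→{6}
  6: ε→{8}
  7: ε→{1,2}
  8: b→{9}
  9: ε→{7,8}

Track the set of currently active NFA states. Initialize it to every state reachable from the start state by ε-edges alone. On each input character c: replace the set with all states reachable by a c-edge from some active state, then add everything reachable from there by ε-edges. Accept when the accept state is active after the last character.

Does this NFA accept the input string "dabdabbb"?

Answer: ACCEPT

Derivation:
start: ε-closure({0}) = {0,2}
'd' @ 1: {3,4}
'a' @ 2: {5,6,8}
'b' @ 3: {1,2,7,8,9}  ✓accept
'd' @ 4: {3,4}
'a' @ 5: {5,6,8}
'b' @ 6: {1,2,7,8,9}  ✓accept
'b' @ 7: {1,2,7,8,9}  ✓accept
'b' @ 8: {1,2,7,8,9}  ✓accept
after full input: {1,2,7,8,9}  (accept=1 in)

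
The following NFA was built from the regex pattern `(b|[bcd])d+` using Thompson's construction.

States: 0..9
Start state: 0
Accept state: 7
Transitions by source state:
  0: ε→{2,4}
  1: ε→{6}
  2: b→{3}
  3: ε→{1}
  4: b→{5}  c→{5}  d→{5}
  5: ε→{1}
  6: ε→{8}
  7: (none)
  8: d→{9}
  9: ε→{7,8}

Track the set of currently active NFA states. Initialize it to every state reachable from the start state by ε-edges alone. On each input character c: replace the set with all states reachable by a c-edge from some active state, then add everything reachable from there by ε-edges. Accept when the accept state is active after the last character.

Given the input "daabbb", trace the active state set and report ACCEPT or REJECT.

Answer: REJECT

Steps:
S₀ = ε-closure({0}) = {0,2,4}
'd' @ 1: {1,5,6,8}
'a' @ 2: {}  — state set empty
rest 'abbb' ignored (set empty)
final: {}; accept 7 not in set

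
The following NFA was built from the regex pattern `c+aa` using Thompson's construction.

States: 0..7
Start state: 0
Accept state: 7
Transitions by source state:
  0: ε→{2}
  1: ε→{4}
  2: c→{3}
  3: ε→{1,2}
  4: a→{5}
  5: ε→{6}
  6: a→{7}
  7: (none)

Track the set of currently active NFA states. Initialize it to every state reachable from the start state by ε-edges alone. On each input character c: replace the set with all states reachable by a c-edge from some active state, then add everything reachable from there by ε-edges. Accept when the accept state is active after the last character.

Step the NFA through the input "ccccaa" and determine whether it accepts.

start: ε-closure({0}) = {0,2}
'c' @ 1: {1,2,3,4}
'c' @ 2: {1,2,3,4}
'c' @ 3: {1,2,3,4}
'c' @ 4: {1,2,3,4}
'a' @ 5: {5,6}
'a' @ 6: {7}  ✓accept
final: {7}; accept 7 in set

Answer: ACCEPT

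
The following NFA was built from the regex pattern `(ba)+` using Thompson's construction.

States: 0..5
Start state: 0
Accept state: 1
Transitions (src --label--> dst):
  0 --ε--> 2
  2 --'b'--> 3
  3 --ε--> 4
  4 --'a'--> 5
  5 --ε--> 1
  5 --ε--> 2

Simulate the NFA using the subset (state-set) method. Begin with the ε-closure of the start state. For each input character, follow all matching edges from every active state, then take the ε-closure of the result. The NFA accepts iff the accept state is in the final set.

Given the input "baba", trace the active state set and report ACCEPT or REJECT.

start: ε-closure({0}) = {0,2}
'b' @ 1: {3,4}
'a' @ 2: {1,2,5}  [accepting]
'b' @ 3: {3,4}
'a' @ 4: {1,2,5}  [accepting]
final: {1,2,5}; accept 1 in set

Answer: ACCEPT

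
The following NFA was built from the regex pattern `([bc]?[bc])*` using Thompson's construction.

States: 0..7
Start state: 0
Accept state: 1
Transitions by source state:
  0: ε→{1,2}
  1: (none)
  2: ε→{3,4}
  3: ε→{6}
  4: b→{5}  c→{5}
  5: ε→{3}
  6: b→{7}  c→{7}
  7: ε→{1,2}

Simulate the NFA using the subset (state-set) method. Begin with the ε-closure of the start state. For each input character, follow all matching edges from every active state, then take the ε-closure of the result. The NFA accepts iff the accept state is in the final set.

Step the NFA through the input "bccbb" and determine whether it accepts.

initial (ε-close {0}): {0,1,2,3,4,6}
'b' @ 1: {1,2,3,4,5,6,7}  [accepting]
'c' @ 2: {1,2,3,4,5,6,7}  [accepting]
'c' @ 3: {1,2,3,4,5,6,7}  [accepting]
'b' @ 4: {1,2,3,4,5,6,7}  [accepting]
'b' @ 5: {1,2,3,4,5,6,7}  [accepting]
after full input: {1,2,3,4,5,6,7}  (accept=1 in)

Answer: ACCEPT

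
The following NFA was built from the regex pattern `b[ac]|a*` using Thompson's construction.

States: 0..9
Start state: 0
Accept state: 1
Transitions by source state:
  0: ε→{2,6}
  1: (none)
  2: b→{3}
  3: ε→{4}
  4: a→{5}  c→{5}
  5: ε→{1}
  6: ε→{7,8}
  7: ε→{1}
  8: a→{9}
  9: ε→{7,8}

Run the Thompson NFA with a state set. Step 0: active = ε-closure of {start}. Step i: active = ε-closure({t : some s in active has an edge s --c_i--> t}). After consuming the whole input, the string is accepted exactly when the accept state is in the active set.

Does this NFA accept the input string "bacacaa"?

start: ε-closure({0}) = {0,1,2,6,7,8}
'b' @ 1: {3,4}
'a' @ 2: {1,5}  (accept∈set)
'c' @ 3: {}  — dead — no transitions
rest 'acaa' ignored (set empty)
final: {}; accept 1 not in set

Answer: REJECT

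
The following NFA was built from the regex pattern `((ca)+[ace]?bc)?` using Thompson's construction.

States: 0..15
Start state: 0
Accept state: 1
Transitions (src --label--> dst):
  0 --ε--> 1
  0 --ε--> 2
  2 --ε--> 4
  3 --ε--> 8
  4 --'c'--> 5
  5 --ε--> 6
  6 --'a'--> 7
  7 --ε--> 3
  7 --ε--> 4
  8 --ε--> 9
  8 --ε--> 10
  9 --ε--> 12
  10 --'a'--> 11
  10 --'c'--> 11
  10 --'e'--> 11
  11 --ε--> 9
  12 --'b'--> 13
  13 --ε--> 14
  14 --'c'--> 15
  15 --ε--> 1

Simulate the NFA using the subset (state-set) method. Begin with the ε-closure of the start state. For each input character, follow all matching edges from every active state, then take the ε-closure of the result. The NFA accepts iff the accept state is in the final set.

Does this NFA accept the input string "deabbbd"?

Answer: REJECT

Trace:
S₀ = ε-closure({0}) = {0,1,2,4}
'd' @ 1: {}  — dead — no transitions
rest 'eabbbd' ignored (set empty)
after full input: {}  (accept=1 not in)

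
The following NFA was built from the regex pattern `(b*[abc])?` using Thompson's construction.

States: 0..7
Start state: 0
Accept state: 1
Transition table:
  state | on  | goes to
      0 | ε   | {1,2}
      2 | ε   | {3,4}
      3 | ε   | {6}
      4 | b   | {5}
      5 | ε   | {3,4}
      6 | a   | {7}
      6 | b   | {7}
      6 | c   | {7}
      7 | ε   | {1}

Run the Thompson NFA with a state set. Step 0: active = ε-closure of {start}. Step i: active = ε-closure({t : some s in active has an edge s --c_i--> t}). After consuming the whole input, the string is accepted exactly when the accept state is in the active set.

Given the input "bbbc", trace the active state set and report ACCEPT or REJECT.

Answer: ACCEPT

Steps:
start: ε-closure({0}) = {0,1,2,3,4,6}
'b' @ 1: {1,3,4,5,6,7}  [accepting]
'b' @ 2: {1,3,4,5,6,7}  [accepting]
'b' @ 3: {1,3,4,5,6,7}  [accepting]
'c' @ 4: {1,7}  [accepting]
final: {1,7}; accept 1 in set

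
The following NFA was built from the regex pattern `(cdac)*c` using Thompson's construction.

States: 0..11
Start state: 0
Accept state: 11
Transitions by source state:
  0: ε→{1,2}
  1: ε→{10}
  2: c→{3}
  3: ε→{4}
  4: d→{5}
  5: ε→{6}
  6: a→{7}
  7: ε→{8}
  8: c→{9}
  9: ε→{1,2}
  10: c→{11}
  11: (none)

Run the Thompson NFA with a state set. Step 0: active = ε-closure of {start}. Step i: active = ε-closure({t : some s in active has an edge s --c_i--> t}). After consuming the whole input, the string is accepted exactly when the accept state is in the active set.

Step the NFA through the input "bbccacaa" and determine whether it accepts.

start: ε-closure({0}) = {0,1,2,10}
'b' @ 1: {}  — state set empty
rest 'bccacaa' ignored (set empty)
end set {} — state 11 not in

Answer: REJECT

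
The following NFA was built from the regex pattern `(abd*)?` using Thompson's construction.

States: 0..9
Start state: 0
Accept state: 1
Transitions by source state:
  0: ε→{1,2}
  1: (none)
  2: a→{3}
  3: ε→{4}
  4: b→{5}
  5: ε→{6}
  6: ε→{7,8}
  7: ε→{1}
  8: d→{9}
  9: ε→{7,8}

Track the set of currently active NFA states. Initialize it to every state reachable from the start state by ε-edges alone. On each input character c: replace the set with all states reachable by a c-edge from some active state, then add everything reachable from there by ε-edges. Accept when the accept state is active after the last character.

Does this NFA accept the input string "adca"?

Answer: REJECT

Derivation:
S₀ = ε-closure({0}) = {0,1,2}
'a' @ 1: {3,4}
'd' @ 2: {}  — dead — no transitions
rest 'ca' ignored (set empty)
end set {} — state 1 not in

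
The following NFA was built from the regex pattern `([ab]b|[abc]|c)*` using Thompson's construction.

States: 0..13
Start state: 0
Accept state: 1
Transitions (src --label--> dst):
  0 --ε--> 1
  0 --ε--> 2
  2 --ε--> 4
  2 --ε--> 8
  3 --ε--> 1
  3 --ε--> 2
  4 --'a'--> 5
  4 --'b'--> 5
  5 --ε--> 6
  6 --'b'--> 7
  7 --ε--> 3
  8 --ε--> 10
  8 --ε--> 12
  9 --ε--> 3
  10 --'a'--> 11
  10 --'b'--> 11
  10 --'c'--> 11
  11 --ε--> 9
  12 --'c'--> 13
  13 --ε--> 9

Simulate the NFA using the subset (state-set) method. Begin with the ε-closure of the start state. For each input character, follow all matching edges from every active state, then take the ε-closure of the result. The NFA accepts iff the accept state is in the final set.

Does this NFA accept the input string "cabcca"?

Answer: ACCEPT

Derivation:
start: ε-closure({0}) = {0,1,2,4,8,10,12}
'c' @ 1: {1,2,3,4,8,9,10,11,12,13}  (accept∈set)
'a' @ 2: {1,2,3,4,5,6,8,9,10,11,12}  (accept∈set)
'b' @ 3: {1,2,3,4,5,6,7,8,9,10,11,12}  (accept∈set)
'c' @ 4: {1,2,3,4,8,9,10,11,12,13}  (accept∈set)
'c' @ 5: {1,2,3,4,8,9,10,11,12,13}  (accept∈set)
'a' @ 6: {1,2,3,4,5,6,8,9,10,11,12}  (accept∈set)
after full input: {1,2,3,4,5,6,8,9,10,11,12}  (accept=1 in)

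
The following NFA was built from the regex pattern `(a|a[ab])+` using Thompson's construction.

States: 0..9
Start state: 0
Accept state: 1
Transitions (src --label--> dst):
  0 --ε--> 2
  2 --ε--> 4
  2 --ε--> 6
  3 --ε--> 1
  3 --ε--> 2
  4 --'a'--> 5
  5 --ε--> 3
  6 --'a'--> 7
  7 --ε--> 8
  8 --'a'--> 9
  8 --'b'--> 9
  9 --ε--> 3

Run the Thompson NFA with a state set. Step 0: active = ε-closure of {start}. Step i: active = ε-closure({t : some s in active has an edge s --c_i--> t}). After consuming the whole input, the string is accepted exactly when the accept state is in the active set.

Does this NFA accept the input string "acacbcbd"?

Answer: REJECT

Steps:
start: ε-closure({0}) = {0,2,4,6}
'a' @ 1: {1,2,3,4,5,6,7,8}  ✓accept
'c' @ 2: {}  — state set empty
rest 'acbcbd' ignored (set empty)
after full input: {}  (accept=1 not in)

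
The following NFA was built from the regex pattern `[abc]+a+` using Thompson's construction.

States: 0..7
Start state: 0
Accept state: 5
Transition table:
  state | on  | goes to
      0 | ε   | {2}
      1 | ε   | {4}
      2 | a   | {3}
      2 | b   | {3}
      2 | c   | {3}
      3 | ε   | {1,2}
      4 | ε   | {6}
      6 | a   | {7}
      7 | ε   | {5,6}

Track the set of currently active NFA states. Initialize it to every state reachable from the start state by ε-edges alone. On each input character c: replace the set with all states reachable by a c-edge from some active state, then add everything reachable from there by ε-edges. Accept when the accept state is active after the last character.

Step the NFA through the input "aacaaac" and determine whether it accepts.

S₀ = ε-closure({0}) = {0,2}
'a' @ 1: {1,2,3,4,6}
'a' @ 2: {1,2,3,4,5,6,7}  ✓accept
'c' @ 3: {1,2,3,4,6}
'a' @ 4: {1,2,3,4,5,6,7}  ✓accept
'a' @ 5: {1,2,3,4,5,6,7}  ✓accept
'a' @ 6: {1,2,3,4,5,6,7}  ✓accept
'c' @ 7: {1,2,3,4,6}
after full input: {1,2,3,4,6}  (accept=5 not in)

Answer: REJECT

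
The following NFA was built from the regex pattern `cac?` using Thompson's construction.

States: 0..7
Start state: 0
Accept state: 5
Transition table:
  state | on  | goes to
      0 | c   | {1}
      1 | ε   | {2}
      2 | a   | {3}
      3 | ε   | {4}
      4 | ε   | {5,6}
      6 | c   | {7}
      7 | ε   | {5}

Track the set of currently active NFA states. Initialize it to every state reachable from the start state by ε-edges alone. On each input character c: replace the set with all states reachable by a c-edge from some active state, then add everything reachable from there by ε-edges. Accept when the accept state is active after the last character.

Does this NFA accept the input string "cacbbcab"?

Answer: REJECT

Derivation:
initial (ε-close {0}): {0}
'c' @ 1: {1,2}
'a' @ 2: {3,4,5,6}  [accepting]
'c' @ 3: {5,7}  [accepting]
'b' @ 4: {}  — state set empty
rest 'bcab' ignored (set empty)
after full input: {}  (accept=5 not in)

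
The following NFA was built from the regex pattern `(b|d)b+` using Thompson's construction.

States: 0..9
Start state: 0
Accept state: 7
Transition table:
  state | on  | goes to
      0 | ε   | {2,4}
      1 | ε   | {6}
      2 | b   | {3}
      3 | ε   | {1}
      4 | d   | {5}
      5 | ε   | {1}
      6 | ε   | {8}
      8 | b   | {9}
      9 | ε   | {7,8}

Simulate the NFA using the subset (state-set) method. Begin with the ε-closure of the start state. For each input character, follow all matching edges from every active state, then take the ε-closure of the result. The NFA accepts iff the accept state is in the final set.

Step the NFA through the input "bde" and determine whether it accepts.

initial (ε-close {0}): {0,2,4}
'b' @ 1: {1,3,6,8}
'd' @ 2: {}  — no active states
rest 'e' ignored (set empty)
final: {}; accept 7 not in set

Answer: REJECT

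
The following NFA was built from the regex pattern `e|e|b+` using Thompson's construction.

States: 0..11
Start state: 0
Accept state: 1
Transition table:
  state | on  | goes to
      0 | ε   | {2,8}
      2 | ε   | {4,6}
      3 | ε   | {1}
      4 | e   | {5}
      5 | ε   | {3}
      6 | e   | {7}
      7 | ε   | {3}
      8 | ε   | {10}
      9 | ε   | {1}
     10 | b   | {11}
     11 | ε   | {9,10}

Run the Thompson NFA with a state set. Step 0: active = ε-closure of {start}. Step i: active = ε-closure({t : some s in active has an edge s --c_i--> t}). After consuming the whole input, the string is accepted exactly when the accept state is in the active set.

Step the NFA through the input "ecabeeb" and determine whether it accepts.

Answer: REJECT

Derivation:
S₀ = ε-closure({0}) = {0,2,4,6,8,10}
'e' @ 1: {1,3,5,7}  [accepting]
'c' @ 2: {}  — no active states
rest 'abeeb' ignored (set empty)
final: {}; accept 1 not in set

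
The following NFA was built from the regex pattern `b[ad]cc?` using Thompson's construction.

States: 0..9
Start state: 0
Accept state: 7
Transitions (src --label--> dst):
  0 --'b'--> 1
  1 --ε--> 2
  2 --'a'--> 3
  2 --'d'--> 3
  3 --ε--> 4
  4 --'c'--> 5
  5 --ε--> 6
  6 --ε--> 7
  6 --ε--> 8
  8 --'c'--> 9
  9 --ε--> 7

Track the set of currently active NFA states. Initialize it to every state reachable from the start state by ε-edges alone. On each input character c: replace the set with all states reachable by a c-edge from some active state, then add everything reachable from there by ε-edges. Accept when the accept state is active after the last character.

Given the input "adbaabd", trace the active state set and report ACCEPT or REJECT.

initial (ε-close {0}): {0}
'a' @ 1: {}  — dead — no transitions
rest 'dbaabd' ignored (set empty)
end set {} — state 7 not in

Answer: REJECT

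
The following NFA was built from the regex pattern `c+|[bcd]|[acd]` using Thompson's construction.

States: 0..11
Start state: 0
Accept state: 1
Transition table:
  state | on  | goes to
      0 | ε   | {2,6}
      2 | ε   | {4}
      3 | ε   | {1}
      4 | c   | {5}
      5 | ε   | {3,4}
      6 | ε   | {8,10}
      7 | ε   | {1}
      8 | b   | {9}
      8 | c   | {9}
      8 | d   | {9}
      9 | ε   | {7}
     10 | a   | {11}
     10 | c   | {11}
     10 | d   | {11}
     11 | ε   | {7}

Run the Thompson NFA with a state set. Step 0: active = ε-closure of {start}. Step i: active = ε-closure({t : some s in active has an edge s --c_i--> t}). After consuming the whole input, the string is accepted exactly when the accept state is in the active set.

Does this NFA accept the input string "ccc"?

start: ε-closure({0}) = {0,2,4,6,8,10}
'c' @ 1: {1,3,4,5,7,9,11}  [accepting]
'c' @ 2: {1,3,4,5}  [accepting]
'c' @ 3: {1,3,4,5}  [accepting]
after full input: {1,3,4,5}  (accept=1 in)

Answer: ACCEPT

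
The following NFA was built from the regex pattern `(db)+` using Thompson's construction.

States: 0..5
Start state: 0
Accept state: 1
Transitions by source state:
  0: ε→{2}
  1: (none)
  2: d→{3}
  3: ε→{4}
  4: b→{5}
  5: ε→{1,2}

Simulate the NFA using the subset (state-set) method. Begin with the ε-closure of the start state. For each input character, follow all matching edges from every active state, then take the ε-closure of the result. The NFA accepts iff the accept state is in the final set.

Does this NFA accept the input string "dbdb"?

S₀ = ε-closure({0}) = {0,2}
'd' @ 1: {3,4}
'b' @ 2: {1,2,5}  (accept∈set)
'd' @ 3: {3,4}
'b' @ 4: {1,2,5}  (accept∈set)
after full input: {1,2,5}  (accept=1 in)

Answer: ACCEPT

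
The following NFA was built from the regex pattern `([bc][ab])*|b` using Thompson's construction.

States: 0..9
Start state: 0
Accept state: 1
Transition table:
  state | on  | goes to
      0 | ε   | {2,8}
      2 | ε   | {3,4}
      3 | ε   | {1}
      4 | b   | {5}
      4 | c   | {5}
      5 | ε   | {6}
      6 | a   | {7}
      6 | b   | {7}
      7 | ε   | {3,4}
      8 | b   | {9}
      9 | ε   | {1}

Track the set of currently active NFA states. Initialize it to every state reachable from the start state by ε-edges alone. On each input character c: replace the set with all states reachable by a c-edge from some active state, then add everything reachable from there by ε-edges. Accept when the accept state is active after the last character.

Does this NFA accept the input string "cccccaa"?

Answer: REJECT

Trace:
initial (ε-close {0}): {0,1,2,3,4,8}
'c' @ 1: {5,6}
'c' @ 2: {}  — state set empty
rest 'cccaa' ignored (set empty)
after full input: {}  (accept=1 not in)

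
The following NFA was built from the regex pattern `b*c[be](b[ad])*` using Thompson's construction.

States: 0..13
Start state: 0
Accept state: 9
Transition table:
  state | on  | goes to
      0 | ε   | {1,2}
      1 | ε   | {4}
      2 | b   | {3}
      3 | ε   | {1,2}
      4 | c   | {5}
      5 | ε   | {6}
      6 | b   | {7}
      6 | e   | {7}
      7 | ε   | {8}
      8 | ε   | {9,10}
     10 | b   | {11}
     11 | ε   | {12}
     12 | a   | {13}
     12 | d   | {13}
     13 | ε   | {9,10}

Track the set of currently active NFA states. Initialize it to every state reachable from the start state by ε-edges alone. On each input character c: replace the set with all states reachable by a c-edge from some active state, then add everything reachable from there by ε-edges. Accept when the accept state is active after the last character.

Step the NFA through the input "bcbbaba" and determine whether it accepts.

S₀ = ε-closure({0}) = {0,1,2,4}
'b' @ 1: {1,2,3,4}
'c' @ 2: {5,6}
'b' @ 3: {7,8,9,10}  (accept∈set)
'b' @ 4: {11,12}
'a' @ 5: {9,10,13}  (accept∈set)
'b' @ 6: {11,12}
'a' @ 7: {9,10,13}  (accept∈set)
final: {9,10,13}; accept 9 in set

Answer: ACCEPT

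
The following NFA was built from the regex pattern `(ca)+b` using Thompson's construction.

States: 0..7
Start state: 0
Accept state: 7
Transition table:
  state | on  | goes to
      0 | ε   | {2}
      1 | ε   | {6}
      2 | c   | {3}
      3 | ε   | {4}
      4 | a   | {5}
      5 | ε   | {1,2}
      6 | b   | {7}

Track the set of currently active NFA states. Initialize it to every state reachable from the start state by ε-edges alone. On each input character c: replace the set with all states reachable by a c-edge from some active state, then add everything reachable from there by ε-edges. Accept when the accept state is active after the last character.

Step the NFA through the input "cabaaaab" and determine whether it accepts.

S₀ = ε-closure({0}) = {0,2}
'c' @ 1: {3,4}
'a' @ 2: {1,2,5,6}
'b' @ 3: {7}  ✓accept
'a' @ 4: {}  — dead — no transitions
rest 'aaab' ignored (set empty)
after full input: {}  (accept=7 not in)

Answer: REJECT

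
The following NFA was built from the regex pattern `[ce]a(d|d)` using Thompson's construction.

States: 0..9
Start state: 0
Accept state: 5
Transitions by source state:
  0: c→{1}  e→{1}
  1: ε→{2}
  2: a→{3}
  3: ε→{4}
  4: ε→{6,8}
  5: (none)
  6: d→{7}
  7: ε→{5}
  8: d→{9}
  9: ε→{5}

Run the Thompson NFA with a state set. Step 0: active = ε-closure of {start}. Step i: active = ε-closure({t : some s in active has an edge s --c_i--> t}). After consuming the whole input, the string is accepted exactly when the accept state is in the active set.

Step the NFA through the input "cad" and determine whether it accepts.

Answer: ACCEPT

Steps:
initial (ε-close {0}): {0}
'c' @ 1: {1,2}
'a' @ 2: {3,4,6,8}
'd' @ 3: {5,7,9}  (accept∈set)
final: {5,7,9}; accept 5 in set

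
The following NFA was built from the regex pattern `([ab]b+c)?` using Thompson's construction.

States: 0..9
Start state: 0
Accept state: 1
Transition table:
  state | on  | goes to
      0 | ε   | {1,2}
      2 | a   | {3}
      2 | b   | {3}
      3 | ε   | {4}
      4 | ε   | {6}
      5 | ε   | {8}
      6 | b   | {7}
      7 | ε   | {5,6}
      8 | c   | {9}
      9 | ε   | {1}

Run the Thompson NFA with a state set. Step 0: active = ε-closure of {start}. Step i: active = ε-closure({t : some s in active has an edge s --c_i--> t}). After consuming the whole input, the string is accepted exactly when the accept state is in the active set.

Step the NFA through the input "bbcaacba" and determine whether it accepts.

Answer: REJECT

Trace:
start: ε-closure({0}) = {0,1,2}
'b' @ 1: {3,4,6}
'b' @ 2: {5,6,7,8}
'c' @ 3: {1,9}  ✓accept
'a' @ 4: {}  — no active states
rest 'acba' ignored (set empty)
after full input: {}  (accept=1 not in)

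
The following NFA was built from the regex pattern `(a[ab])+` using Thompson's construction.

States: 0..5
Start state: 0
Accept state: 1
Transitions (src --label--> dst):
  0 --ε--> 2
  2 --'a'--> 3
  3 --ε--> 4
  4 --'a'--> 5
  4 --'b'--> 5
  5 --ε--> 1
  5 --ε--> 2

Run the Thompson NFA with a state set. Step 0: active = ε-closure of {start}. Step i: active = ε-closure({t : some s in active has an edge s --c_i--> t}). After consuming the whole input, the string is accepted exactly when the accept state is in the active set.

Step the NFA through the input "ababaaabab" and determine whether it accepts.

S₀ = ε-closure({0}) = {0,2}
'a' @ 1: {3,4}
'b' @ 2: {1,2,5}  [accepting]
'a' @ 3: {3,4}
'b' @ 4: {1,2,5}  [accepting]
'a' @ 5: {3,4}
'a' @ 6: {1,2,5}  [accepting]
'a' @ 7: {3,4}
'b' @ 8: {1,2,5}  [accepting]
'a' @ 9: {3,4}
'b' @ 10: {1,2,5}  [accepting]
final: {1,2,5}; accept 1 in set

Answer: ACCEPT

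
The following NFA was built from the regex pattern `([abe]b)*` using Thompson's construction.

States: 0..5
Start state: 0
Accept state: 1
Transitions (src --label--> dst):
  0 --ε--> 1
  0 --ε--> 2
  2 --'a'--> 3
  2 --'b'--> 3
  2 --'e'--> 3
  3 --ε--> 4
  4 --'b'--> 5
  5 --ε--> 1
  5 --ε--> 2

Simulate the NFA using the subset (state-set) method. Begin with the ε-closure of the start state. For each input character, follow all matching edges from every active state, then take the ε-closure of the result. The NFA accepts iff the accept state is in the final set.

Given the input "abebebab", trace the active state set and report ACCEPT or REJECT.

Answer: ACCEPT

Trace:
S₀ = ε-closure({0}) = {0,1,2}
'a' @ 1: {3,4}
'b' @ 2: {1,2,5}  ✓accept
'e' @ 3: {3,4}
'b' @ 4: {1,2,5}  ✓accept
'e' @ 5: {3,4}
'b' @ 6: {1,2,5}  ✓accept
'a' @ 7: {3,4}
'b' @ 8: {1,2,5}  ✓accept
after full input: {1,2,5}  (accept=1 in)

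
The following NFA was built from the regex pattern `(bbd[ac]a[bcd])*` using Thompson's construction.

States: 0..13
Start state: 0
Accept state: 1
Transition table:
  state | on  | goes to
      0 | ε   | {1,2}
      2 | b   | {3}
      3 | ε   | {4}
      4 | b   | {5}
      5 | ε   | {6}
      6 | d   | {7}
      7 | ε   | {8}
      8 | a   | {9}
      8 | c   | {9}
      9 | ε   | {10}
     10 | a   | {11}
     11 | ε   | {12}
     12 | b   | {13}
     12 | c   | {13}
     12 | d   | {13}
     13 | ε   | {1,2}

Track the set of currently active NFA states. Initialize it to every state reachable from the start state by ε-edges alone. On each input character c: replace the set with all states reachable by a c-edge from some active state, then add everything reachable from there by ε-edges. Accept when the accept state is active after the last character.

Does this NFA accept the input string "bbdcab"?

S₀ = ε-closure({0}) = {0,1,2}
'b' @ 1: {3,4}
'b' @ 2: {5,6}
'd' @ 3: {7,8}
'c' @ 4: {9,10}
'a' @ 5: {11,12}
'b' @ 6: {1,2,13}  (accept∈set)
end set {1,2,13} — state 1 in

Answer: ACCEPT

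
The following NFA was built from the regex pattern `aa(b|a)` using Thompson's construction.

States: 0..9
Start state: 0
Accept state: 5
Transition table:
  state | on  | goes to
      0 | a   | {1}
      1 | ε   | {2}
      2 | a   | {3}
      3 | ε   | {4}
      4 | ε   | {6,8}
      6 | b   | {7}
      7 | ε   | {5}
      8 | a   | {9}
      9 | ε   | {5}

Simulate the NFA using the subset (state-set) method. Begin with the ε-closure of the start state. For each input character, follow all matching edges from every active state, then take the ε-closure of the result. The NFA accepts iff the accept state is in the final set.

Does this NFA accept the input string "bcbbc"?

Answer: REJECT

Trace:
start: ε-closure({0}) = {0}
'b' @ 1: {}  — state set empty
rest 'cbbc' ignored (set empty)
after full input: {}  (accept=5 not in)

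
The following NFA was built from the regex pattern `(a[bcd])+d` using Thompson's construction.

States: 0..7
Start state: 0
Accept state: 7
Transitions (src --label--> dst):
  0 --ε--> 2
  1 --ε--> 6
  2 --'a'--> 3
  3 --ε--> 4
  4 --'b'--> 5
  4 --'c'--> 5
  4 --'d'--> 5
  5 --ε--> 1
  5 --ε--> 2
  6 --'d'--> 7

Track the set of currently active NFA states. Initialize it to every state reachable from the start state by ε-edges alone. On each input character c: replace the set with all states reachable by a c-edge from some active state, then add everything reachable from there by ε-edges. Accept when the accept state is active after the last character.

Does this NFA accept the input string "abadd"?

Answer: ACCEPT

Derivation:
S₀ = ε-closure({0}) = {0,2}
'a' @ 1: {3,4}
'b' @ 2: {1,2,5,6}
'a' @ 3: {3,4}
'd' @ 4: {1,2,5,6}
'd' @ 5: {7}  ✓accept
after full input: {7}  (accept=7 in)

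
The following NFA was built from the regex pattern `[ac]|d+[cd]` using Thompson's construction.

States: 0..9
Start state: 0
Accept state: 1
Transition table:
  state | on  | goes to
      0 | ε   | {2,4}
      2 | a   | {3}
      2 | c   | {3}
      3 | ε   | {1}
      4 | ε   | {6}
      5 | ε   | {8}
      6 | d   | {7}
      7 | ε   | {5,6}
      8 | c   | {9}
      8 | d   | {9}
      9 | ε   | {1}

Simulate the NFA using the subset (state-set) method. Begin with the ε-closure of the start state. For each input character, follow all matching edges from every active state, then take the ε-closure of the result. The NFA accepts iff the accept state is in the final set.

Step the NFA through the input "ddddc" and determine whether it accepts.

initial (ε-close {0}): {0,2,4,6}
'd' @ 1: {5,6,7,8}
'd' @ 2: {1,5,6,7,8,9}  ✓accept
'd' @ 3: {1,5,6,7,8,9}  ✓accept
'd' @ 4: {1,5,6,7,8,9}  ✓accept
'c' @ 5: {1,9}  ✓accept
end set {1,9} — state 1 in

Answer: ACCEPT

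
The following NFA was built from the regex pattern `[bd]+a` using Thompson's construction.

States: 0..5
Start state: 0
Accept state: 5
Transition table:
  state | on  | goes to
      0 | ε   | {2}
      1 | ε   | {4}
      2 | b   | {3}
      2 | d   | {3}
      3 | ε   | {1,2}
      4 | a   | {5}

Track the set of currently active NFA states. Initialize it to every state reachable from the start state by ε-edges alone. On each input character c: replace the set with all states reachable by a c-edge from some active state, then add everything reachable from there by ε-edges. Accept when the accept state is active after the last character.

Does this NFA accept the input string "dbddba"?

initial (ε-close {0}): {0,2}
'd' @ 1: {1,2,3,4}
'b' @ 2: {1,2,3,4}
'd' @ 3: {1,2,3,4}
'd' @ 4: {1,2,3,4}
'b' @ 5: {1,2,3,4}
'a' @ 6: {5}  ✓accept
end set {5} — state 5 in

Answer: ACCEPT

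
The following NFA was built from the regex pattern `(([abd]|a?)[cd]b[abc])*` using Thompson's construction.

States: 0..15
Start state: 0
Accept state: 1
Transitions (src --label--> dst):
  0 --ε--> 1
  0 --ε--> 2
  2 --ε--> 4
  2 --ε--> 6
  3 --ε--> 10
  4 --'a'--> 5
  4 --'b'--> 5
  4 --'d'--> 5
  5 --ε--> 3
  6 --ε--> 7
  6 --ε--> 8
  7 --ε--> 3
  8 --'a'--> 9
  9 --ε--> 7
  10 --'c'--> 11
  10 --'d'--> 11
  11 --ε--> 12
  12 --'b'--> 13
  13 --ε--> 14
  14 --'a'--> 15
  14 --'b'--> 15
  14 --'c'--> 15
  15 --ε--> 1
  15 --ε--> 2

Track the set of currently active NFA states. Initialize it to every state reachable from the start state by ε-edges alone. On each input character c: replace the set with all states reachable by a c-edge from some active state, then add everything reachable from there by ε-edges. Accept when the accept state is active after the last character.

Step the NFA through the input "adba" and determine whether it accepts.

S₀ = ε-closure({0}) = {0,1,2,3,4,6,7,8,10}
'a' @ 1: {3,5,7,9,10}
'd' @ 2: {11,12}
'b' @ 3: {13,14}
'a' @ 4: {1,2,3,4,6,7,8,10,15}  [accepting]
end set {1,2,3,4,6,7,8,10,15} — state 1 in

Answer: ACCEPT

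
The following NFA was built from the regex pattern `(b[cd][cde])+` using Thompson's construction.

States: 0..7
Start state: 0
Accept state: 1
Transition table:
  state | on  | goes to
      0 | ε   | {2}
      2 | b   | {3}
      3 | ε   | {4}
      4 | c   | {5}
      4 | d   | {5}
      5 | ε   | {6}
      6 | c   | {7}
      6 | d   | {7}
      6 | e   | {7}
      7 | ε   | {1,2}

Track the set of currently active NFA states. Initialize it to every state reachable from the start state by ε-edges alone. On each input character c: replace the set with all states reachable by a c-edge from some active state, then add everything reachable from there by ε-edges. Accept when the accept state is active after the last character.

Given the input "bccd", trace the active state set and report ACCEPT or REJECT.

initial (ε-close {0}): {0,2}
'b' @ 1: {3,4}
'c' @ 2: {5,6}
'c' @ 3: {1,2,7}  ✓accept
'd' @ 4: {}  — state set empty
end set {} — state 1 not in

Answer: REJECT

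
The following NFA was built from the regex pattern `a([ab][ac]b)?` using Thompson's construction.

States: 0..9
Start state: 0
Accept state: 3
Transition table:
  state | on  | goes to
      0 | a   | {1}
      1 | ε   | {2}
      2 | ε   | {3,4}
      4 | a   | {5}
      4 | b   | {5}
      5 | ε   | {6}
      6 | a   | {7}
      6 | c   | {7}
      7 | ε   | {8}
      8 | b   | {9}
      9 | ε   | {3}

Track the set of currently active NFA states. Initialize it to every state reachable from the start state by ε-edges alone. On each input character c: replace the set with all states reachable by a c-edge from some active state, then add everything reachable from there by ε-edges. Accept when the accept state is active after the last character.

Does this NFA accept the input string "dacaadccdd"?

initial (ε-close {0}): {0}
'd' @ 1: {}  — state set empty
rest 'acaadccdd' ignored (set empty)
final: {}; accept 3 not in set

Answer: REJECT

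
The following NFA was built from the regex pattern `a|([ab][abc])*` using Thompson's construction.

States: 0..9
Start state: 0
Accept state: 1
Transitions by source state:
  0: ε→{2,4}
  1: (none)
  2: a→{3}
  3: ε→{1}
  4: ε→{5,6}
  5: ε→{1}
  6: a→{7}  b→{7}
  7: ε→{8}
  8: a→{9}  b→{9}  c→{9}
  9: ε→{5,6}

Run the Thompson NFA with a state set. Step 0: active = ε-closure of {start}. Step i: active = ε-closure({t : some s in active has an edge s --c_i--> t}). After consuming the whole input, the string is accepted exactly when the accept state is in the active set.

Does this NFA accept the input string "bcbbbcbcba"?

Answer: ACCEPT

Steps:
initial (ε-close {0}): {0,1,2,4,5,6}
'b' @ 1: {7,8}
'c' @ 2: {1,5,6,9}  ✓accept
'b' @ 3: {7,8}
'b' @ 4: {1,5,6,9}  ✓accept
'b' @ 5: {7,8}
'c' @ 6: {1,5,6,9}  ✓accept
'b' @ 7: {7,8}
'c' @ 8: {1,5,6,9}  ✓accept
'b' @ 9: {7,8}
'a' @ 10: {1,5,6,9}  ✓accept
end set {1,5,6,9} — state 1 in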